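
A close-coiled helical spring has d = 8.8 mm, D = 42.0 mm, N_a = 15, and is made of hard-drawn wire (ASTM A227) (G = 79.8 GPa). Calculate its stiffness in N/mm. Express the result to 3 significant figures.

53.8 N/mm

k = Gd⁴/(8D³N_a) = (79.8×10³ × 8.8⁴) / (8 × 42.0³ × 15)
  = 4.78557e+08 / 8.89056e+06 = 53.828 N/mm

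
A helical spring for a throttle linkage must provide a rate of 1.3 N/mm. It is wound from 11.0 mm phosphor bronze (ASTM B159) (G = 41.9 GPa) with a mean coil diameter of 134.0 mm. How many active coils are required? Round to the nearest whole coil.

25

N_a = Gd⁴/(8D³k) = (41.9×10³ × 11.0⁴)/(8 × 134.0³ × 1.3)
    = 6.13458e+08 / 2.50235e+07 = 24.52 → 25 coils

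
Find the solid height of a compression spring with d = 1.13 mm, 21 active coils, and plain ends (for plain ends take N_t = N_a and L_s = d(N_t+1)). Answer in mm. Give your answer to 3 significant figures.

plain ends: N_t = N_a = 21
L_s = d·(N_t+1) = 1.13 × 22 = 24.86 mm

24.9 mm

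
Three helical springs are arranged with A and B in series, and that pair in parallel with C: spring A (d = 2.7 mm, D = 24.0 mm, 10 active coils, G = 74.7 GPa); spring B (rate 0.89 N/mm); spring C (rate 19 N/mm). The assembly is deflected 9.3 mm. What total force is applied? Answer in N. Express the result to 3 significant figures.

k_A = Gd⁴/(8D³N_a) = (74.7×10³)(2.7⁴)/(8·24.0³·10) = 3.5896 N/mm
Springs A,B series: k_AB = 1/(1/3.5896+1/0.89) = 0.71318 N/mm; parallel with C: k_eq = 0.71318+19 = 19.713 N/mm
F = k_eq·δ = 19.713·9.3 = 183.33 N

183 N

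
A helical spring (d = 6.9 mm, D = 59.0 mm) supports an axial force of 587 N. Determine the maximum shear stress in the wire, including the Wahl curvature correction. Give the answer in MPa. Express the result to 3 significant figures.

Spring index C = D/d = 59.0/6.9 = 8.5507
K_W = (4C−1)/(4C−4) + 0.615/C = 33.203/30.203 + 0.0719 = 1.1713
τ₀ = 8FD/(πd³) = 8·587·59.0/(π·6.9³) = 277064/1032 = 268.46 MPa
τ_max = K·τ₀ = 1.1713 × 268.46 = 314.44 MPa

314 MPa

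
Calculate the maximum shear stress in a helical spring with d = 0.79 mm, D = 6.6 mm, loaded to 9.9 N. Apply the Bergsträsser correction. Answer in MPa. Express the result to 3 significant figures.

Spring index C = D/d = 6.6/0.79 = 8.3544
K_B = (4C+2)/(4C−3) = 35.418/30.418 = 1.1644
τ₀ = 8FD/(πd³) = 8·9.9·6.6/(π·0.79³) = 522.72/1.5489 = 337.47 MPa
τ_max = K·τ₀ = 1.1644 × 337.47 = 392.95 MPa

393 MPa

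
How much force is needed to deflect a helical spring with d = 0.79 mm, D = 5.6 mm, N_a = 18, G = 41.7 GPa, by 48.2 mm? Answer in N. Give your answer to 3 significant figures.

31.0 N

k = Gd⁴/(8D³N_a) = (41.7×10³)(0.79⁴)/(8·5.6³·18) = 0.64227 N/mm
F = k·δ = 0.64227 × 48.2 = 30.957 N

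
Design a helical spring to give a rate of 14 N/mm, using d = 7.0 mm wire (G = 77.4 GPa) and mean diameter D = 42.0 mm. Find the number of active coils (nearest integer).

22

N_a = Gd⁴/(8D³k) = (77.4×10³ × 7.0⁴)/(8 × 42.0³ × 14)
    = 1.85837e+08 / 8.29786e+06 = 22.4 → 22 coils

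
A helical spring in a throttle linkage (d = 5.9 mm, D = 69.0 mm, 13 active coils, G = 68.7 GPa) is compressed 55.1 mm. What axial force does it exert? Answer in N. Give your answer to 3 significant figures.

k = Gd⁴/(8D³N_a) = (68.7×10³)(5.9⁴)/(8·69.0³·13) = 2.4366 N/mm
F = k·δ = 2.4366 × 55.1 = 134.26 N

134 N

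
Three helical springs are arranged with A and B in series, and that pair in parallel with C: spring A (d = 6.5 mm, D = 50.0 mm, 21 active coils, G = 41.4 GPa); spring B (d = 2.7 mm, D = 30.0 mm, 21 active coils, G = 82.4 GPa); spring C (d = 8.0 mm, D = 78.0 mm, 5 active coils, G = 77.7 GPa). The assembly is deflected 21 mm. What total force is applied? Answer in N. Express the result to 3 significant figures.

k_A = Gd⁴/(8D³N_a) = (41.4×10³)(6.5⁴)/(8·50.0³·21) = 3.5191 N/mm
k_B = Gd⁴/(8D³N_a) = (82.4×10³)(2.7⁴)/(8·30.0³·21) = 0.9654 N/mm
k_C = Gd⁴/(8D³N_a) = (77.7×10³)(8.0⁴)/(8·78.0³·5) = 16.766 N/mm
Springs A,B series: k_AB = 1/(1/3.5191+1/0.9654) = 0.75758 N/mm; parallel with C: k_eq = 0.75758+16.766 = 17.524 N/mm
F = k_eq·δ = 17.524·21 = 368 N

368 N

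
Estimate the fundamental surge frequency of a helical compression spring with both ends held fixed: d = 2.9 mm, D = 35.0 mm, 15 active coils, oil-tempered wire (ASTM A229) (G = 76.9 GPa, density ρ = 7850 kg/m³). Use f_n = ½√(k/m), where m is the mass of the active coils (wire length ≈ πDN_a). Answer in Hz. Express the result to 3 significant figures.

k = Gd⁴/(8D³N_a) = (76.9×10³)(2.9⁴)/(8·35.0³·15) = 1.0571 N/mm = 1057.1 N/m
Wire length L = πDN_a = π·35.0·15 = 1649.3 mm
m = ρ·(πd²/4)·L = 7850 × 6.6052×10⁻⁶ m² × 1.6493 m = 0.085519 kg
f_n = ½√(k/m) = 0.5·√(1057.1/0.085519) = 0.5·√(12361) = 55.591 Hz

55.6 Hz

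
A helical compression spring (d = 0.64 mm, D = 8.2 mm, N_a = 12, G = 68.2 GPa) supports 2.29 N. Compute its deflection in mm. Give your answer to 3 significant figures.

10.6 mm

k = Gd⁴/(8D³N_a) = (68.2×10³)(0.64⁴)/(8·8.2³·12) = 0.21617 N/mm
δ = F/k = 2.29 / 0.21617 = 10.594 mm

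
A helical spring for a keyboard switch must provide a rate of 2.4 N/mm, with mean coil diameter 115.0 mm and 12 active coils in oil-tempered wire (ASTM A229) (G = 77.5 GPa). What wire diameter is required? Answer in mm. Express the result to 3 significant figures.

d = (8D³N_a·k / G)^(1/4) = (8·115.0³·12·2.4 / (77.5×10³))^0.25
  = (4521.4)^0.25 = 8.2001 mm

8.20 mm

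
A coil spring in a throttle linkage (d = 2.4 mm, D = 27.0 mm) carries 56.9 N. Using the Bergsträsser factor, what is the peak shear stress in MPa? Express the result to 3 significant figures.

Spring index C = D/d = 27.0/2.4 = 11.2500
K_B = (4C+2)/(4C−3) = 47.000/42.000 = 1.1190
τ₀ = 8FD/(πd³) = 8·56.9·27.0/(π·2.4³) = 12290.4/43.429 = 283 MPa
τ_max = K·τ₀ = 1.1190 × 283 = 316.69 MPa

317 MPa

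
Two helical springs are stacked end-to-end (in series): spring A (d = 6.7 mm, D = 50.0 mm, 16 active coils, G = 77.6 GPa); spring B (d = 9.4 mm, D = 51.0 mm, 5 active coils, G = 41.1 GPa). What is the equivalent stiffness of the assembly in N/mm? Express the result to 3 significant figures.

k_A = Gd⁴/(8D³N_a) = (77.6×10³)(6.7⁴)/(8·50.0³·16) = 9.7733 N/mm
k_B = Gd⁴/(8D³N_a) = (41.1×10³)(9.4⁴)/(8·51.0³·5) = 60.476 N/mm
Series: 1/k_eq = 1/9.7733 + 1/60.476 = 0.11886; k_eq = 8.4136 N/mm

8.41 N/mm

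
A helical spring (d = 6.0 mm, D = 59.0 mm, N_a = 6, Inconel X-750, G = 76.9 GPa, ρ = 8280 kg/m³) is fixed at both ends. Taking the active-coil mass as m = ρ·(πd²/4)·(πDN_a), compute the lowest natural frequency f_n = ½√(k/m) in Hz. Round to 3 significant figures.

98.5 Hz

k = Gd⁴/(8D³N_a) = (76.9×10³)(6.0⁴)/(8·59.0³·6) = 10.11 N/mm = 10110 N/m
Wire length L = πDN_a = π·59.0·6 = 1112.1 mm
m = ρ·(πd²/4)·L = 8280 × 28.274×10⁻⁶ m² × 1.1121 m = 0.26036 kg
f_n = ½√(k/m) = 0.5·√(10110/0.26036) = 0.5·√(38829) = 98.526 Hz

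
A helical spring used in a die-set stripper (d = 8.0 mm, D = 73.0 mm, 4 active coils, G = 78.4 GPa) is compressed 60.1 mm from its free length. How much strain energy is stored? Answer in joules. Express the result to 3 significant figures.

k = Gd⁴/(8D³N_a) = (78.4×10³)(8.0⁴)/(8·73.0³·4) = 25.796 N/mm
U = ½kδ² = 0.5 × 25.796 × 60.1² = 46588 N·mm = 46.588 J

46.6 J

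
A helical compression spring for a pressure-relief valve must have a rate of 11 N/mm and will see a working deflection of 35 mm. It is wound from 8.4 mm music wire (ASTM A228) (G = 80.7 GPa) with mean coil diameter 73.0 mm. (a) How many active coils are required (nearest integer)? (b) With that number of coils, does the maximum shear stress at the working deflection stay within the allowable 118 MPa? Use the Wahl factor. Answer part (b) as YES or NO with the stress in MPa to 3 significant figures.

(a) 12 coils; (b) NO, τ_max = 138 MPa

N_a = Gd⁴/(8D³k) = (80.7×10³)(8.4⁴)/(8·73.0³·11) = 11.74 → N_a = 12
Actual rate k = Gd⁴/(8D³·12) = 10.758 N/mm
Working load F = kδ = 10.758·35 = 376.55 N
C = 73.0/8.4 = 8.6905; K_W = (4C−1)/(4C−4)+0.615/C = 1.1683
τ_max = K_W·8FD/(πd³) = 1.1683·118.1 = 137.97 MPa
τ_max > 118 MPa → exceeds allowable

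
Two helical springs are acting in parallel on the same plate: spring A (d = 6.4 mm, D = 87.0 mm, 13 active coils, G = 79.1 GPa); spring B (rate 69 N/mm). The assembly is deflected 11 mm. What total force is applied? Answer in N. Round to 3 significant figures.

k_A = Gd⁴/(8D³N_a) = (79.1×10³)(6.4⁴)/(8·87.0³·13) = 1.9378 N/mm
Parallel: k_eq = 1.9378 + 69 = 70.938 N/mm
F = k_eq·δ = 70.938·11 = 780.32 N

780 N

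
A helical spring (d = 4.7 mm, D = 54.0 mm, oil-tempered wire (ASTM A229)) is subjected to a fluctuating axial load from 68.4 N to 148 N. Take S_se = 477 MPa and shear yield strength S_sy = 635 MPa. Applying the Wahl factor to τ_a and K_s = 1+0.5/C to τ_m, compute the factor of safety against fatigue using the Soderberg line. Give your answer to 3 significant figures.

C = D/d = 54.0/4.7 = 11.4894; K_W = (4C−1)/(4C−4)+0.615/C = 1.1250; K_s = 1+0.5/C = 1.0435
F_a = (F_max−F_min)/2 = 39.8 N; F_m = (F_max+F_min)/2 = 108.2 N
τ_a = K_W·8F_aD/(πd³) = 1.1250 × 52.714 = 59.304 MPa
τ_m = K_s·8F_mD/(πd³) = 1.0435 × 143.31 = 149.54 MPa
Soderberg: 1/n_f = τ_a/S_se + τ_m/S_sy = 59.304/477 + 149.54/635 = 0.12433 + 0.23550 = 0.35983
n_f = 1/0.35983 = 2.779

2.78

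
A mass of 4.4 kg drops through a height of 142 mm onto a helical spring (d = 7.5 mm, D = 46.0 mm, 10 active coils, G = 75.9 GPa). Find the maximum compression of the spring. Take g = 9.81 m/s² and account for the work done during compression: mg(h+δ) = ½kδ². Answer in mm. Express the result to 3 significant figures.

21.4 mm

k = Gd⁴/(8D³N_a) = (75.9×10³)(7.5⁴)/(8·46.0³·10) = 30.841 N/mm
W = mg = 4.4 × 9.81 = 43.164 N
½kδ² − Wδ − Wh = 0 → δ = (W + √(W² + 2kWh))/k
δ = (43.164 + √(1863.1 + 378062))/30.841 = (43.164 + 616.38)/30.841 = 21.386 mm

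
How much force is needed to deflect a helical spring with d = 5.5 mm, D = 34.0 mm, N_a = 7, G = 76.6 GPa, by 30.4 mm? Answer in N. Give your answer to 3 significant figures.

968 N

k = Gd⁴/(8D³N_a) = (76.6×10³)(5.5⁴)/(8·34.0³·7) = 31.846 N/mm
F = k·δ = 31.846 × 30.4 = 968.12 N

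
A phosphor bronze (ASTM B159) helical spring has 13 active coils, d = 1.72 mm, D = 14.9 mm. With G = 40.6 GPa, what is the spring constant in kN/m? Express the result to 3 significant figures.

1.03 kN/m

k = Gd⁴/(8D³N_a) = (40.6×10³ × 1.72⁴) / (8 × 14.9³ × 13)
  = 355337 / 344027 = 1.0329 N/mm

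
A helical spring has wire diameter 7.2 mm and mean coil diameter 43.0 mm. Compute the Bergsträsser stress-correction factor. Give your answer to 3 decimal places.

1.239

C = D/d = 43.0/7.2 = 5.9722
K_B = (4C+2)/(4C−3) = 25.889/20.889 = 1.2394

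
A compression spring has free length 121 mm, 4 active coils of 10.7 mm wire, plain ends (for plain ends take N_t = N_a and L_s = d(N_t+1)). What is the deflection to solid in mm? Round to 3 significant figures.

67.5 mm

N_t = 4; L_s = 10.7·5 = 53.5 mm
δ_solid = L₀ − L_s = 121 − 53.5 = 67.5 mm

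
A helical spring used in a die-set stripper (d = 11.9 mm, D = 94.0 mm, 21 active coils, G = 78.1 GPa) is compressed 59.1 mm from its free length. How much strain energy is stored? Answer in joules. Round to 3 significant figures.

19.6 J

k = Gd⁴/(8D³N_a) = (78.1×10³)(11.9⁴)/(8·94.0³·21) = 11.224 N/mm
U = ½kδ² = 0.5 × 11.224 × 59.1² = 19602 N·mm = 19.602 J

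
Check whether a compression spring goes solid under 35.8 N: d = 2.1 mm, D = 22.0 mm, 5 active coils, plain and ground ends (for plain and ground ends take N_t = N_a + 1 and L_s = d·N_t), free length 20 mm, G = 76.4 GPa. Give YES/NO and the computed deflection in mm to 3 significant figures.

k = Gd⁴/(8D³N_a) = (76.4×10³)(2.1⁴)/(8·22.0³·5) = 3.4885 N/mm
N_t = 6; L_s = 2.1·6 = 12.6 mm; δ_solid = L₀ − L_s = 20 − 12.6 = 7.4 mm
δ = F/k = 35.8/3.4885 = 10.262 mm
δ ≥ δ_solid → spring goes solid

YES, δ = 10.3 mm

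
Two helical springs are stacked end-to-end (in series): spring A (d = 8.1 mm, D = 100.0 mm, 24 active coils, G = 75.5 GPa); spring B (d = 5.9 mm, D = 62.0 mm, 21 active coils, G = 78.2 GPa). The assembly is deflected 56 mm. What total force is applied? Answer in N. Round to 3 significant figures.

k_A = Gd⁴/(8D³N_a) = (75.5×10³)(8.1⁴)/(8·100.0³·24) = 1.6927 N/mm
k_B = Gd⁴/(8D³N_a) = (78.2×10³)(5.9⁴)/(8·62.0³·21) = 2.3666 N/mm
Series: 1/k_eq = 1/1.6927 + 1/2.3666 = 1.0133; k_eq = 0.98687 N/mm
F = k_eq·δ = 0.98687·56 = 55.265 N

55.3 N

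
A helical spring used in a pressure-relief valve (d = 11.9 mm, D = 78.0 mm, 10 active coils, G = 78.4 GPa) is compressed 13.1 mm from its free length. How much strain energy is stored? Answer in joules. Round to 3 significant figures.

3.55 J

k = Gd⁴/(8D³N_a) = (78.4×10³)(11.9⁴)/(8·78.0³·10) = 41.412 N/mm
U = ½kδ² = 0.5 × 41.412 × 13.1² = 3553.4 N·mm = 3.5534 J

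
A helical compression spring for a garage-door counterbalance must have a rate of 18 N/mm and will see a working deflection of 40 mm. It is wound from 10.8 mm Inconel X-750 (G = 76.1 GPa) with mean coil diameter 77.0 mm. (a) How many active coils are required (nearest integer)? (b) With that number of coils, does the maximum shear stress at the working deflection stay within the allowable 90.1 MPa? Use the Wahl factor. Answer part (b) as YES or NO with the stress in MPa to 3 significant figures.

N_a = Gd⁴/(8D³k) = (76.1×10³)(10.8⁴)/(8·77.0³·18) = 15.75 → N_a = 16
Actual rate k = Gd⁴/(8D³·16) = 17.717 N/mm
Working load F = kδ = 17.717·40 = 708.69 N
C = 77.0/10.8 = 7.1296; K_W = (4C−1)/(4C−4)+0.615/C = 1.2086
τ_max = K_W·8FD/(πd³) = 1.2086·110.31 = 133.32 MPa
τ_max > 90.1 MPa → exceeds allowable

(a) 16 coils; (b) NO, τ_max = 133 MPa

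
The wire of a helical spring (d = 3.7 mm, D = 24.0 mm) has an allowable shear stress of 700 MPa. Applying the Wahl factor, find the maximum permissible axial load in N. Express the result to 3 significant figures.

C = D/d = 24.0/3.7 = 6.4865
K_W = (4C−1)/(4C−4) + 0.615/C = 24.946/21.946 + 0.0948 = 1.2315
τ_max = K·8FD/(πd³) → F_max = τ_allow·πd³/(8DK)
F_max = 700·π·3.7³/(8·24.0·1.2315) = 1.1139e+05/236.45 = 471.1 N

471 N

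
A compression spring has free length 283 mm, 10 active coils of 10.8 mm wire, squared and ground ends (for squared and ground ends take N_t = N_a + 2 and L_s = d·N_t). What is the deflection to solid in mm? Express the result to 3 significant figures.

N_t = 12; L_s = 10.8·12 = 129.6 mm
δ_solid = L₀ − L_s = 283 − 129.6 = 153.4 mm

153 mm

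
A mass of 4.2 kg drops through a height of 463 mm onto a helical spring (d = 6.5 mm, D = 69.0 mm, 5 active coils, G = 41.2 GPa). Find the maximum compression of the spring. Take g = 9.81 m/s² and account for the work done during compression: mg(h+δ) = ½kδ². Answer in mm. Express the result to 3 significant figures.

90.3 mm

k = Gd⁴/(8D³N_a) = (41.2×10³)(6.5⁴)/(8·69.0³·5) = 5.5968 N/mm
W = mg = 4.2 × 9.81 = 41.202 N
½kδ² − Wδ − Wh = 0 → δ = (W + √(W² + 2kWh))/k
δ = (41.202 + √(1697.6 + 213537))/5.5968 = (41.202 + 463.93)/5.5968 = 90.254 mm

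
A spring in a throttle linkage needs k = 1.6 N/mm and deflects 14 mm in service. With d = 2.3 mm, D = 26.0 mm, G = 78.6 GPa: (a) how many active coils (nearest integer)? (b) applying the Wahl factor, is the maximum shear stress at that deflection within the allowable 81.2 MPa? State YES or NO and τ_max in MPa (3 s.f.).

(a) 10 coils; (b) NO, τ_max = 134 MPa

N_a = Gd⁴/(8D³k) = (78.6×10³)(2.3⁴)/(8·26.0³·1.6) = 9.777 → N_a = 10
Actual rate k = Gd⁴/(8D³·10) = 1.5643 N/mm
Working load F = kδ = 1.5643·14 = 21.9 N
C = 26.0/2.3 = 11.3043; K_W = (4C−1)/(4C−4)+0.615/C = 1.1272
τ_max = K_W·8FD/(πd³) = 1.1272·119.17 = 134.33 MPa
τ_max > 81.2 MPa → exceeds allowable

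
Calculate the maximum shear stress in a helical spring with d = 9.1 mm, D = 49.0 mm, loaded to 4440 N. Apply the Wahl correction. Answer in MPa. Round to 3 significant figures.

Spring index C = D/d = 49.0/9.1 = 5.3846
K_W = (4C−1)/(4C−4) + 0.615/C = 20.538/17.538 + 0.1142 = 1.2853
τ₀ = 8FD/(πd³) = 8·4440·49.0/(π·9.1³) = 1.74048e+06/2367.4 = 735.18 MPa
τ_max = K·τ₀ = 1.2853 × 735.18 = 944.91 MPa

945 MPa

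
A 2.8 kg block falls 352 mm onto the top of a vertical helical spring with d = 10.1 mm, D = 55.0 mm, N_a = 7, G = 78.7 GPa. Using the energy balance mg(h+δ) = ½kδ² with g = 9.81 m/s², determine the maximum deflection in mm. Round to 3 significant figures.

k = Gd⁴/(8D³N_a) = (78.7×10³)(10.1⁴)/(8·55.0³·7) = 87.899 N/mm
W = mg = 2.8 × 9.81 = 27.468 N
½kδ² − Wδ − Wh = 0 → δ = (W + √(W² + 2kWh))/k
δ = (27.468 + √(754.49 + 1.69975e+06))/87.899 = (27.468 + 1304)/87.899 = 15.148 mm

15.1 mm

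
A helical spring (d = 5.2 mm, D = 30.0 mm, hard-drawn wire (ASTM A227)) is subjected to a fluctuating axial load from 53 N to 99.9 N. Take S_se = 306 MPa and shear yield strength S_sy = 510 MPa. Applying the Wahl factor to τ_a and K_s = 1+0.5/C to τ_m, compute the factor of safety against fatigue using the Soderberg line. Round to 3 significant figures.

C = D/d = 30.0/5.2 = 5.7692; K_W = (4C−1)/(4C−4)+0.615/C = 1.2639; K_s = 1+0.5/C = 1.0867
F_a = (F_max−F_min)/2 = 23.45 N; F_m = (F_max+F_min)/2 = 76.45 N
τ_a = K_W·8F_aD/(πd³) = 1.2639 × 12.741 = 16.102 MPa
τ_m = K_s·8F_mD/(πd³) = 1.0867 × 41.536 = 45.136 MPa
Soderberg: 1/n_f = τ_a/S_se + τ_m/S_sy = 16.102/306 + 45.136/510 = 0.05262 + 0.08850 = 0.14112
n_f = 1/0.14112 = 7.086

7.09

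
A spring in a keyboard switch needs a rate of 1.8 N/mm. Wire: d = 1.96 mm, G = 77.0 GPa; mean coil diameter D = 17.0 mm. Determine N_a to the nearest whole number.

16

N_a = Gd⁴/(8D³k) = (77.0×10³ × 1.96⁴)/(8 × 17.0³ × 1.8)
    = 1.13636e+06 / 70747.2 = 16.06 → 16 coils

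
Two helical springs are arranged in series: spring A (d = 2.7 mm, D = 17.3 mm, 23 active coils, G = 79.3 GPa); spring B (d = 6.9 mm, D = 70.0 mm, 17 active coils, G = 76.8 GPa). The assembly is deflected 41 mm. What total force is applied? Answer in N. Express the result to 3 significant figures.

k_A = Gd⁴/(8D³N_a) = (79.3×10³)(2.7⁴)/(8·17.3³·23) = 4.4236 N/mm
k_B = Gd⁴/(8D³N_a) = (76.8×10³)(6.9⁴)/(8·70.0³·17) = 3.7319 N/mm
Series: 1/k_eq = 1/4.4236 + 1/3.7319 = 0.49403; k_eq = 2.0242 N/mm
F = k_eq·δ = 2.0242·41 = 82.992 N

83.0 N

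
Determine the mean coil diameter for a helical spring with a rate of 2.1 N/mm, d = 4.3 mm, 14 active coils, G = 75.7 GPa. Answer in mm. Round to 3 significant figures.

47.9 mm

D = (Gd⁴/(8N_a·k))^(1/3) = (75.7×10³·4.3⁴/(8·14·2.1))^(1/3)
  = (110035)^(1/3) = 47.9193 mm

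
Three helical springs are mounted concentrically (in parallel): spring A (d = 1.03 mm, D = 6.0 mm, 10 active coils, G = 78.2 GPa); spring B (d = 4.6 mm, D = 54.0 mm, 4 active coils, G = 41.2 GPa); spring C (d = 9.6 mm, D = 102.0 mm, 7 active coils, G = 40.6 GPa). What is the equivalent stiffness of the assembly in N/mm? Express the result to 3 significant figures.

k_A = Gd⁴/(8D³N_a) = (78.2×10³)(1.03⁴)/(8·6.0³·10) = 5.0934 N/mm
k_B = Gd⁴/(8D³N_a) = (41.2×10³)(4.6⁴)/(8·54.0³·4) = 3.661 N/mm
k_C = Gd⁴/(8D³N_a) = (40.6×10³)(9.6⁴)/(8·102.0³·7) = 5.8026 N/mm
Parallel: k_eq = 5.0934 + 3.661 + 5.8026 = 14.557 N/mm

14.6 N/mm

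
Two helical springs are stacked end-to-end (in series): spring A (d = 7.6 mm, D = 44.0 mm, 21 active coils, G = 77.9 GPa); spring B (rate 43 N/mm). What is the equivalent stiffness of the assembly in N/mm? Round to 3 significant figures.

12.8 N/mm

k_A = Gd⁴/(8D³N_a) = (77.9×10³)(7.6⁴)/(8·44.0³·21) = 18.16 N/mm
Series: 1/k_eq = 1/18.16 + 1/43 = 0.078321; k_eq = 12.768 N/mm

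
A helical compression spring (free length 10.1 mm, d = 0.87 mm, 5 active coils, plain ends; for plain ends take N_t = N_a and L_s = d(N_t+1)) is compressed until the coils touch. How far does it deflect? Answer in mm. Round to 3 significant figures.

4.88 mm

N_t = 5; L_s = 0.87·6 = 5.22 mm
δ_solid = L₀ − L_s = 10.1 − 5.22 = 4.88 mm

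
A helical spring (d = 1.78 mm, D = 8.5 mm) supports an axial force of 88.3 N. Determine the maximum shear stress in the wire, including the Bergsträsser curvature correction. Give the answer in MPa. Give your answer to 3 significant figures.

444 MPa

Spring index C = D/d = 8.5/1.78 = 4.7753
K_B = (4C+2)/(4C−3) = 21.101/16.101 = 1.3105
τ₀ = 8FD/(πd³) = 8·88.3·8.5/(π·1.78³) = 6004.4/17.718 = 338.89 MPa
τ_max = K·τ₀ = 1.3105 × 338.89 = 444.13 MPa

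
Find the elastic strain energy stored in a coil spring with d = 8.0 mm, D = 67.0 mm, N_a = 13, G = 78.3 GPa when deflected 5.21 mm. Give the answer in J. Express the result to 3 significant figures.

k = Gd⁴/(8D³N_a) = (78.3×10³)(8.0⁴)/(8·67.0³·13) = 10.253 N/mm
U = ½kδ² = 0.5 × 10.253 × 5.21² = 139.16 N·mm = 0.13916 J

0.139 J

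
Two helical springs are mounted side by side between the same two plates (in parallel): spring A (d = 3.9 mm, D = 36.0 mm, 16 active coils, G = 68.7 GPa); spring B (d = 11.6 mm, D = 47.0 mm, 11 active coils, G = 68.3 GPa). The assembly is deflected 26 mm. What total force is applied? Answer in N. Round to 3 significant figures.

k_A = Gd⁴/(8D³N_a) = (68.7×10³)(3.9⁴)/(8·36.0³·16) = 2.6613 N/mm
k_B = Gd⁴/(8D³N_a) = (68.3×10³)(11.6⁴)/(8·47.0³·11) = 135.36 N/mm
Parallel: k_eq = 2.6613 + 135.36 = 138.02 N/mm
F = k_eq·δ = 138.02·26 = 3588.4 N

3590 N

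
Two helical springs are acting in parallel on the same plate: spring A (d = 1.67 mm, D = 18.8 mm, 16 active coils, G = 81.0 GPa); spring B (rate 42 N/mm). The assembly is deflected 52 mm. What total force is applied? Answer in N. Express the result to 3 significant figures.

2220 N

k_A = Gd⁴/(8D³N_a) = (81.0×10³)(1.67⁴)/(8·18.8³·16) = 0.74074 N/mm
Parallel: k_eq = 0.74074 + 42 = 42.741 N/mm
F = k_eq·δ = 42.741·52 = 2222.5 N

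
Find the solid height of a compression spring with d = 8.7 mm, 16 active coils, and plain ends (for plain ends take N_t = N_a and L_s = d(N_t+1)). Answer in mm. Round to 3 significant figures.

plain ends: N_t = N_a = 16
L_s = d·(N_t+1) = 8.7 × 17 = 147.9 mm

148 mm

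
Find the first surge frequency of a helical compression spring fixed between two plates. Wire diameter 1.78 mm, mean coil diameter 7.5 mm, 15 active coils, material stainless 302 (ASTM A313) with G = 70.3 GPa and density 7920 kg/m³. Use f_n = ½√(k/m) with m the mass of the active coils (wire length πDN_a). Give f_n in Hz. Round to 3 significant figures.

707 Hz

k = Gd⁴/(8D³N_a) = (70.3×10³)(1.78⁴)/(8·7.5³·15) = 13.94 N/mm = 13940 N/m
Wire length L = πDN_a = π·7.5·15 = 353.43 mm
m = ρ·(πd²/4)·L = 7920 × 2.4885×10⁻⁶ m² × 0.35343 m = 0.0069656 kg
f_n = ½√(k/m) = 0.5·√(13940/0.0069656) = 0.5·√(2.0013e+06) = 707.34 Hz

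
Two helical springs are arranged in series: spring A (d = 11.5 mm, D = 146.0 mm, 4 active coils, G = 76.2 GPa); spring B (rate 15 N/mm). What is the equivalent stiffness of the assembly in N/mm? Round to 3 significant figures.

k_A = Gd⁴/(8D³N_a) = (76.2×10³)(11.5⁴)/(8·146.0³·4) = 13.383 N/mm
Series: 1/k_eq = 1/13.383 + 1/15 = 0.14139; k_eq = 7.0726 N/mm

7.07 N/mm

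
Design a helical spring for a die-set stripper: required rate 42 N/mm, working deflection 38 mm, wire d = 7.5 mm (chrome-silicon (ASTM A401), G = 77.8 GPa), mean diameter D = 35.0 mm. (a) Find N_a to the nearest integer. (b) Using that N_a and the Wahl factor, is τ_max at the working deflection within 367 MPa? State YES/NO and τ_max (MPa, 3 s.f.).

N_a = Gd⁴/(8D³k) = (77.8×10³)(7.5⁴)/(8·35.0³·42) = 17.09 → N_a = 17
Actual rate k = Gd⁴/(8D³·17) = 42.216 N/mm
Working load F = kδ = 42.216·38 = 1604.2 N
C = 35.0/7.5 = 4.6667; K_W = (4C−1)/(4C−4)+0.615/C = 1.3363
τ_max = K_W·8FD/(πd³) = 1.3363·338.91 = 452.9 MPa
τ_max > 367 MPa → exceeds allowable

(a) 17 coils; (b) NO, τ_max = 453 MPa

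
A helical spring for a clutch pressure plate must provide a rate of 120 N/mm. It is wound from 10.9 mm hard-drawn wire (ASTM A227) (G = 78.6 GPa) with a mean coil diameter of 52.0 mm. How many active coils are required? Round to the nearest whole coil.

N_a = Gd⁴/(8D³k) = (78.6×10³ × 10.9⁴)/(8 × 52.0³ × 120)
    = 1.1095e+09 / 1.34984e+08 = 8.22 → 8 coils

8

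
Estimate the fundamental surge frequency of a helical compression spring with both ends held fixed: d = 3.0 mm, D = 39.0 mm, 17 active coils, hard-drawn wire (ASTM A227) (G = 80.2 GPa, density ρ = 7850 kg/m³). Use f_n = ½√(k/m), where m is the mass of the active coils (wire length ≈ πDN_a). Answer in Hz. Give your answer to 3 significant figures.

k = Gd⁴/(8D³N_a) = (80.2×10³)(3.0⁴)/(8·39.0³·17) = 0.80524 N/mm = 805.24 N/m
Wire length L = πDN_a = π·39.0·17 = 2082.9 mm
m = ρ·(πd²/4)·L = 7850 × 7.0686×10⁻⁶ m² × 2.0829 m = 0.11558 kg
f_n = ½√(k/m) = 0.5·√(805.24/0.11558) = 0.5·√(6967.2) = 41.735 Hz

41.7 Hz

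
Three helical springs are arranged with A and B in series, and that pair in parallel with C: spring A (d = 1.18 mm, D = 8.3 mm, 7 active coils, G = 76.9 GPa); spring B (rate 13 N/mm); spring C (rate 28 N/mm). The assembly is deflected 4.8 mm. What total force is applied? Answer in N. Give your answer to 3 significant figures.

151 N

k_A = Gd⁴/(8D³N_a) = (76.9×10³)(1.18⁴)/(8·8.3³·7) = 4.6562 N/mm
Springs A,B series: k_AB = 1/(1/4.6562+1/13) = 3.4283 N/mm; parallel with C: k_eq = 3.4283+28 = 31.428 N/mm
F = k_eq·δ = 31.428·4.8 = 150.86 N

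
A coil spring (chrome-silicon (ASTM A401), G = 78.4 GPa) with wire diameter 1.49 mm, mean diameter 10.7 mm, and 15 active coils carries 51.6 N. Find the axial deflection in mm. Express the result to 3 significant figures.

19.6 mm

k = Gd⁴/(8D³N_a) = (78.4×10³)(1.49⁴)/(8·10.7³·15) = 2.6286 N/mm
δ = F/k = 51.6 / 2.6286 = 19.63 mm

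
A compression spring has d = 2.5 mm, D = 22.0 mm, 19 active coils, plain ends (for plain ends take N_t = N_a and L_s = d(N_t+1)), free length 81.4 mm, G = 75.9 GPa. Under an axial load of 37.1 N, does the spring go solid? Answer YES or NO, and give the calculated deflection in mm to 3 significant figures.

NO, δ = 20.3 mm

k = Gd⁴/(8D³N_a) = (75.9×10³)(2.5⁴)/(8·22.0³·19) = 1.8319 N/mm
N_t = 19; L_s = 2.5·20 = 50 mm; δ_solid = L₀ − L_s = 81.4 − 50 = 31.4 mm
δ = F/k = 37.1/1.8319 = 20.253 mm
δ < δ_solid → spring does not go solid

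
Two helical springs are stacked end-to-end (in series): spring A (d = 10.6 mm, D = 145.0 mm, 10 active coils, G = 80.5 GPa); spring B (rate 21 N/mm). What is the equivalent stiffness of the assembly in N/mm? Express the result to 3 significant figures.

3.48 N/mm

k_A = Gd⁴/(8D³N_a) = (80.5×10³)(10.6⁴)/(8·145.0³·10) = 4.167 N/mm
Series: 1/k_eq = 1/4.167 + 1/21 = 0.2876; k_eq = 3.4771 N/mm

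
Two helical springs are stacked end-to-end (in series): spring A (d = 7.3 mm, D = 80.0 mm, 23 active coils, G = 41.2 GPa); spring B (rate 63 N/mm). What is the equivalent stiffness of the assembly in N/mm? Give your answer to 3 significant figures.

k_A = Gd⁴/(8D³N_a) = (41.2×10³)(7.3⁴)/(8·80.0³·23) = 1.2419 N/mm
Series: 1/k_eq = 1/1.2419 + 1/63 = 0.82106; k_eq = 1.2179 N/mm

1.22 N/mm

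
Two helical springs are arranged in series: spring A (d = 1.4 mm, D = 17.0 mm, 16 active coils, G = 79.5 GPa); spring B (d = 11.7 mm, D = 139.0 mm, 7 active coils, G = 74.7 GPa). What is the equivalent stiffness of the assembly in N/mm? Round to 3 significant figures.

k_A = Gd⁴/(8D³N_a) = (79.5×10³)(1.4⁴)/(8·17.0³·16) = 0.48565 N/mm
k_B = Gd⁴/(8D³N_a) = (74.7×10³)(11.7⁴)/(8·139.0³·7) = 9.3075 N/mm
Series: 1/k_eq = 1/0.48565 + 1/9.3075 = 2.1665; k_eq = 0.46157 N/mm

0.462 N/mm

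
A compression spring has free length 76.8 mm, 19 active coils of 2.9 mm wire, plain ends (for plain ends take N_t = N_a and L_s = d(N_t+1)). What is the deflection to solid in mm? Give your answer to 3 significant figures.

N_t = 19; L_s = 2.9·20 = 58 mm
δ_solid = L₀ − L_s = 76.8 − 58 = 18.8 mm

18.8 mm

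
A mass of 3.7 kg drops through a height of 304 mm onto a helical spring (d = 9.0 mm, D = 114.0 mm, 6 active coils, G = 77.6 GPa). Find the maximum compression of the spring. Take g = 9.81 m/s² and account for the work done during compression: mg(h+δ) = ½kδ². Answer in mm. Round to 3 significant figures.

k = Gd⁴/(8D³N_a) = (77.6×10³)(9.0⁴)/(8·114.0³·6) = 7.1594 N/mm
W = mg = 3.7 × 9.81 = 36.297 N
½kδ² − Wδ − Wh = 0 → δ = (W + √(W² + 2kWh))/k
δ = (36.297 + √(1317.5 + 157998))/7.1594 = (36.297 + 399.14)/7.1594 = 60.821 mm

60.8 mm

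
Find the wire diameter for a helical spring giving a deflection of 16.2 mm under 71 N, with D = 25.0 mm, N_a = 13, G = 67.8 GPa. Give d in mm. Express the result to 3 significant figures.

3.20 mm

Required rate k = F/δ = 71/16.2 = 4.3827 N/mm
d = (8D³N_a·k / G)^(1/4) = (8·25.0³·13·4.3827 / (67.8×10³))^0.25
  = (105.04)^0.25 = 3.2014 mm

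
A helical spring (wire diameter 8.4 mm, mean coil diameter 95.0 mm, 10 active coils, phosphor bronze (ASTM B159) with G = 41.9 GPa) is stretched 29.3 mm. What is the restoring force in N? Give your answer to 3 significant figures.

89.1 N

k = Gd⁴/(8D³N_a) = (41.9×10³)(8.4⁴)/(8·95.0³·10) = 3.0414 N/mm
F = k·δ = 3.0414 × 29.3 = 89.112 N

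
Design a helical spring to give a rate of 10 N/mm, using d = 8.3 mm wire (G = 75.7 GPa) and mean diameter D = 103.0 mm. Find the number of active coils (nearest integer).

4

N_a = Gd⁴/(8D³k) = (75.7×10³ × 8.3⁴)/(8 × 103.0³ × 10)
    = 3.59259e+08 / 8.74182e+07 = 4.11 → 4 coils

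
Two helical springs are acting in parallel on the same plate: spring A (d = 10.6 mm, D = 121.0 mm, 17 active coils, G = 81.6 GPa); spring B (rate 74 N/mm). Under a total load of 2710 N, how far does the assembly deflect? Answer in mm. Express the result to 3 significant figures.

34.6 mm

k_A = Gd⁴/(8D³N_a) = (81.6×10³)(10.6⁴)/(8·121.0³·17) = 4.2758 N/mm
Parallel: k_eq = 4.2758 + 74 = 78.276 N/mm
δ = F/k_eq = 2710/78.276 = 34.621 mm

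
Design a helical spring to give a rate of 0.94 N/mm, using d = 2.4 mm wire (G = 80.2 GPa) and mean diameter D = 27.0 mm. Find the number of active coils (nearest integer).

N_a = Gd⁴/(8D³k) = (80.2×10³ × 2.4⁴)/(8 × 27.0³ × 0.94)
    = 2.66084e+06 / 148016 = 17.98 → 18 coils

18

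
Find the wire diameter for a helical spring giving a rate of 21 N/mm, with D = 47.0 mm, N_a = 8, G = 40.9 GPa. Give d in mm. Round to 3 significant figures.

d = (8D³N_a·k / G)^(1/4) = (8·47.0³·8·21 / (40.9×10³))^0.25
  = (3411.7)^0.25 = 7.6426 mm

7.64 mm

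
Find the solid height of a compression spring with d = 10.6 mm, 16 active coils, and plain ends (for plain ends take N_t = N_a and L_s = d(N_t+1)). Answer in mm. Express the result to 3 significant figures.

180 mm

plain ends: N_t = N_a = 16
L_s = d·(N_t+1) = 10.6 × 17 = 180.2 mm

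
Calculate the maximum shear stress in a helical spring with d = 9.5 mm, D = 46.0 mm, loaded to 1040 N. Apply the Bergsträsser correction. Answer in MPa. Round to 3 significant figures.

Spring index C = D/d = 46.0/9.5 = 4.8421
K_B = (4C+2)/(4C−3) = 21.368/16.368 = 1.3055
τ₀ = 8FD/(πd³) = 8·1040·46.0/(π·9.5³) = 382720/2693.5 = 142.09 MPa
τ_max = K·τ₀ = 1.3055 × 142.09 = 185.49 MPa

185 MPa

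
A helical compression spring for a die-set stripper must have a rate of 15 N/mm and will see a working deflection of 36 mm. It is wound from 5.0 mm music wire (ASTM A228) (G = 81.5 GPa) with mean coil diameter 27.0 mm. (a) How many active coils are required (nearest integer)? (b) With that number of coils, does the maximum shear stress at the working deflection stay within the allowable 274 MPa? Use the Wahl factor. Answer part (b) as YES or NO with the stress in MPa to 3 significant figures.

N_a = Gd⁴/(8D³k) = (81.5×10³)(5.0⁴)/(8·27.0³·15) = 21.57 → N_a = 22
Actual rate k = Gd⁴/(8D³·22) = 14.704 N/mm
Working load F = kδ = 14.704·36 = 529.34 N
C = 27.0/5.0 = 5.4000; K_W = (4C−1)/(4C−4)+0.615/C = 1.2843
τ_max = K_W·8FD/(πd³) = 1.2843·291.16 = 373.95 MPa
τ_max > 274 MPa → exceeds allowable

(a) 22 coils; (b) NO, τ_max = 374 MPa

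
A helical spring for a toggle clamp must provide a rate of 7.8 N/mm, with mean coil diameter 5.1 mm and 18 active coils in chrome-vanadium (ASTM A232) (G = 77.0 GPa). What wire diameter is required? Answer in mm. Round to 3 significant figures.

1.18 mm

d = (8D³N_a·k / G)^(1/4) = (8·5.1³·18·7.8 / (77.0×10³))^0.25
  = (1.935)^0.25 = 1.1794 mm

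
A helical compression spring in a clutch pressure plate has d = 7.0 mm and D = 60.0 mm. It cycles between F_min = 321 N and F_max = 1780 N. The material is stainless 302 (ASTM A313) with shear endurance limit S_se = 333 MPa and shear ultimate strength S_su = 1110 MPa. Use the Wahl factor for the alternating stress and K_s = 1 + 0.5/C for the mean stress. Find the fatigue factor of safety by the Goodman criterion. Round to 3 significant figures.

C = D/d = 60.0/7.0 = 8.5714; K_W = (4C−1)/(4C−4)+0.615/C = 1.1708; K_s = 1+0.5/C = 1.0583
F_a = (F_max−F_min)/2 = 729.5 N; F_m = (F_max+F_min)/2 = 1050.5 N
τ_a = K_W·8F_aD/(πd³) = 1.1708 × 324.95 = 380.46 MPa
τ_m = K_s·8F_mD/(πd³) = 1.0583 × 467.94 = 495.24 MPa
Goodman: 1/n_f = τ_a/S_se + τ_m/S_su = 380.46/333 + 495.24/1110 = 1.14252 + 0.44616 = 1.5887
n_f = 1/1.5887 = 0.6295

0.629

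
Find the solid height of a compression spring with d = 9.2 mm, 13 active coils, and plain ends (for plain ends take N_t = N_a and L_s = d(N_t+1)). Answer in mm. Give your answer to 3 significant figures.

plain ends: N_t = N_a = 13
L_s = d·(N_t+1) = 9.2 × 14 = 128.8 mm

129 mm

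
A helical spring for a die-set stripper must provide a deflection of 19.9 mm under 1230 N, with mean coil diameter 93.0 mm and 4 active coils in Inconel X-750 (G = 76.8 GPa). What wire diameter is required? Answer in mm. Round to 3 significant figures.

12.0 mm

Required rate k = F/δ = 1230/19.9 = 61.809 N/mm
d = (8D³N_a·k / G)^(1/4) = (8·93.0³·4·61.809 / (76.8×10³))^0.25
  = (20715)^0.25 = 11.9970 mm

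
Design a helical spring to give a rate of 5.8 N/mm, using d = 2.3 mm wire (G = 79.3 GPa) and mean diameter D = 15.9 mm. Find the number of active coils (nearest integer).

12

N_a = Gd⁴/(8D³k) = (79.3×10³ × 2.3⁴)/(8 × 15.9³ × 5.8)
    = 2.21914e+06 / 186513 = 11.9 → 12 coils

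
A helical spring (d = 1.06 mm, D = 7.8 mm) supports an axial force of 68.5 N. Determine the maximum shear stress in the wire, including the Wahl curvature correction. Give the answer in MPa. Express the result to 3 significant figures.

Spring index C = D/d = 7.8/1.06 = 7.3585
K_W = (4C−1)/(4C−4) + 0.615/C = 28.434/25.434 + 0.0836 = 1.2015
τ₀ = 8FD/(πd³) = 8·68.5·7.8/(π·1.06³) = 4274.4/3.7417 = 1142.4 MPa
τ_max = K·τ₀ = 1.2015 × 1142.4 = 1372.6 MPa

1370 MPa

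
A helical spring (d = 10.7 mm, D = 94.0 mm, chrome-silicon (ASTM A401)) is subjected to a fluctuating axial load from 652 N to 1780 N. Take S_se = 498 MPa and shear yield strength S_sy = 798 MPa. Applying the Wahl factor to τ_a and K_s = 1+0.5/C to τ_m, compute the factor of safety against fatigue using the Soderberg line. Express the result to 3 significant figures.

C = D/d = 94.0/10.7 = 8.7850; K_W = (4C−1)/(4C−4)+0.615/C = 1.1663; K_s = 1+0.5/C = 1.0569
F_a = (F_max−F_min)/2 = 564 N; F_m = (F_max+F_min)/2 = 1216 N
τ_a = K_W·8F_aD/(πd³) = 1.1663 × 110.2 = 128.54 MPa
τ_m = K_s·8F_mD/(πd³) = 1.0569 × 237.6 = 251.13 MPa
Soderberg: 1/n_f = τ_a/S_se + τ_m/S_sy = 128.54/498 + 251.13/798 = 0.25810 + 0.31469 = 0.5728
n_f = 1/0.5728 = 1.746

1.75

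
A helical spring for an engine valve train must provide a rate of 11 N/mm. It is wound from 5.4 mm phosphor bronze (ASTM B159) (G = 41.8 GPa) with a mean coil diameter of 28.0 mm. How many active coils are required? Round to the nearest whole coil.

18

N_a = Gd⁴/(8D³k) = (41.8×10³ × 5.4⁴)/(8 × 28.0³ × 11)
    = 3.55428e+07 / 1.93178e+06 = 18.4 → 18 coils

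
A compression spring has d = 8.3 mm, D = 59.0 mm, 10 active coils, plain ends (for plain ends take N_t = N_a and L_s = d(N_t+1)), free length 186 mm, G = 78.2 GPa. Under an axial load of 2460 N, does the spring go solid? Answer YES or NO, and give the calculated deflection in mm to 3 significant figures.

YES, δ = 109 mm

k = Gd⁴/(8D³N_a) = (78.2×10³)(8.3⁴)/(8·59.0³·10) = 22.588 N/mm
N_t = 10; L_s = 8.3·11 = 91.3 mm; δ_solid = L₀ − L_s = 186 − 91.3 = 94.7 mm
δ = F/k = 2460/22.588 = 108.91 mm
δ ≥ δ_solid → spring goes solid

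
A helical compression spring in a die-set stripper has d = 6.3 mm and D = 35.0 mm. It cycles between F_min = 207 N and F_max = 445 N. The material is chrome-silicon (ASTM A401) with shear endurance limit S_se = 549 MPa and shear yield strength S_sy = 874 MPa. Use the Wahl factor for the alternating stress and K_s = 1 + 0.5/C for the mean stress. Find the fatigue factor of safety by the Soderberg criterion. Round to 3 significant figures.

4.11

C = D/d = 35.0/6.3 = 5.5556; K_W = (4C−1)/(4C−4)+0.615/C = 1.2753; K_s = 1+0.5/C = 1.0900
F_a = (F_max−F_min)/2 = 119 N; F_m = (F_max+F_min)/2 = 326 N
τ_a = K_W·8F_aD/(πd³) = 1.2753 × 42.416 = 54.095 MPa
τ_m = K_s·8F_mD/(πd³) = 1.0900 × 116.2 = 126.66 MPa
Soderberg: 1/n_f = τ_a/S_se + τ_m/S_sy = 54.095/549 + 126.66/874 = 0.09853 + 0.14492 = 0.24345
n_f = 1/0.24345 = 4.108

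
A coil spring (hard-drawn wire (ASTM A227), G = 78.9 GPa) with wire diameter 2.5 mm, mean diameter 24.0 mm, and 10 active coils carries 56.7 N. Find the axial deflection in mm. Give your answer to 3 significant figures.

20.3 mm

k = Gd⁴/(8D³N_a) = (78.9×10³)(2.5⁴)/(8·24.0³·10) = 2.7868 N/mm
δ = F/k = 56.7 / 2.7868 = 20.346 mm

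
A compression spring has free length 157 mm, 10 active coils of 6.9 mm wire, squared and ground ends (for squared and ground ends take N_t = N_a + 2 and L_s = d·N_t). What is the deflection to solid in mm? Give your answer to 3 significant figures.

74.2 mm

N_t = 12; L_s = 6.9·12 = 82.8 mm
δ_solid = L₀ − L_s = 157 − 82.8 = 74.2 mm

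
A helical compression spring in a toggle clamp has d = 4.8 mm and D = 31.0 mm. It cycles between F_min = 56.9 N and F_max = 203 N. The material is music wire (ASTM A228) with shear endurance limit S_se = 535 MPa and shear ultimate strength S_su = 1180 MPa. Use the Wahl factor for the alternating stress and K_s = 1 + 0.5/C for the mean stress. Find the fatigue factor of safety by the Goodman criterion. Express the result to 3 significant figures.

4.88

C = D/d = 31.0/4.8 = 6.4583; K_W = (4C−1)/(4C−4)+0.615/C = 1.2326; K_s = 1+0.5/C = 1.0774
F_a = (F_max−F_min)/2 = 73.05 N; F_m = (F_max+F_min)/2 = 129.95 N
τ_a = K_W·8F_aD/(πd³) = 1.2326 × 52.143 = 64.273 MPa
τ_m = K_s·8F_mD/(πd³) = 1.0774 × 92.759 = 99.94 MPa
Goodman: 1/n_f = τ_a/S_se + τ_m/S_su = 64.273/535 + 99.94/1180 = 0.12014 + 0.08469 = 0.20483
n_f = 1/0.20483 = 4.882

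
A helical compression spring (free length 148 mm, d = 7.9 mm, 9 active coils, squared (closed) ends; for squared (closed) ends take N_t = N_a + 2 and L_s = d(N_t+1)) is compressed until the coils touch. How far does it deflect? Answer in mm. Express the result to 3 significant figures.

N_t = 11; L_s = 7.9·12 = 94.8 mm
δ_solid = L₀ − L_s = 148 − 94.8 = 53.2 mm

53.2 mm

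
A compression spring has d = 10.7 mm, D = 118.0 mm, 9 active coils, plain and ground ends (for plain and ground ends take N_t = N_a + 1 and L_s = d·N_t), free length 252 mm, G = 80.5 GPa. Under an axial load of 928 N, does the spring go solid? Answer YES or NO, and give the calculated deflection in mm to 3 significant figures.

k = Gd⁴/(8D³N_a) = (80.5×10³)(10.7⁴)/(8·118.0³·9) = 8.9197 N/mm
N_t = 10; L_s = 10.7·10 = 107 mm; δ_solid = L₀ − L_s = 252 − 107 = 145 mm
δ = F/k = 928/8.9197 = 104.04 mm
δ < δ_solid → spring does not go solid

NO, δ = 104 mm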